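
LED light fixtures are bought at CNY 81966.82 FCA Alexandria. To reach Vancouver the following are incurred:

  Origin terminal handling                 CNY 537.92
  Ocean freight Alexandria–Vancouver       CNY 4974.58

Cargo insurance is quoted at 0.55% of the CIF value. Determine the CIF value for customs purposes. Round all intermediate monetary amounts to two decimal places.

Let C be the CIF value. C = FCA price + pre-shipment costs + freight + 0.55% × C
C − 0.55% × C = 81966.82 + 537.92 + 4974.58
0.9945 × C = 87479.32
C = 87479.32 / 0.9945 = 87963.12
Insurance premium = 0.55% × 87963.12 = 483.80

CIF value: CNY 87963.12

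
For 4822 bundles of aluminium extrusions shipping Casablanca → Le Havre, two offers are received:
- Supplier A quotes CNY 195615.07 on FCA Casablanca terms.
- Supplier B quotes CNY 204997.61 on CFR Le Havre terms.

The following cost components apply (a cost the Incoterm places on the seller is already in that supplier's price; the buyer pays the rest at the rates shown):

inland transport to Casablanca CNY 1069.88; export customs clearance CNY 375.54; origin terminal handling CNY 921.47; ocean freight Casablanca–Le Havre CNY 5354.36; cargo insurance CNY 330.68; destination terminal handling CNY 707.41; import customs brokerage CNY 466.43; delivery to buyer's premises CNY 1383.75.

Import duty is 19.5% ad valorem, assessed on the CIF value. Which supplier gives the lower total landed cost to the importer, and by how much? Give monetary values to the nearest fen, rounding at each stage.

Supplier A (FCA):
CIF value = FCA price + origin terminal + freight + insurance = 195615.07 + 921.47 + 5354.36 + 330.68 = 202221.58
Import duty = 202221.58 × 19.5% = 39433.21
Buyer bears (A): 921.47 + 5354.36 + 330.68 + 707.41 + 466.43 + 1383.75 = 9164.10
Landed cost (A) = invoice 195615.07 + 9164.10 + duty 39433.21 = 244212.38
Supplier B (CFR):
CIF value = CFR price + insurance = 204997.61 + 330.68 = 205328.29
Import duty = 205328.29 × 19.5% = 40039.02
Buyer bears (B): 330.68 + 707.41 + 466.43 + 1383.75 = 2888.27
Landed cost (B) = invoice 204997.61 + 2888.27 + duty 40039.02 = 247924.90
Difference = |244212.38 − 247924.90| = 3712.52

Supplier A is cheaper by CNY 3712.52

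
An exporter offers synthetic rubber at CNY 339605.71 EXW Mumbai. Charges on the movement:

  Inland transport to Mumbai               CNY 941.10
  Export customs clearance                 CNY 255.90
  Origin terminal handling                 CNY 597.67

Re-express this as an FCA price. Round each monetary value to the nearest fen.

Not relevant to the conversion: origin terminal — on the buyer under both terms; not part of either seller's price.
From EXW to FCA, the seller additionally bears: inland to port, export clearance.
FCA price = 339605.71 + 941.10 + 255.90 = 340802.71

FCA price: CNY 340802.71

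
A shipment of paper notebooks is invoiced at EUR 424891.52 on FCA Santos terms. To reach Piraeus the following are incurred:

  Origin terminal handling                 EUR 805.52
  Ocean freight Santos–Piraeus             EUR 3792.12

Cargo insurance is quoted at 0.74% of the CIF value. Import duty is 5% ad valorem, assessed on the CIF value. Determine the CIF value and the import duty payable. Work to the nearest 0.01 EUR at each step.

Let C be the CIF value. C = FCA price + pre-shipment costs + freight + 0.74% × C
C − 0.74% × C = 424891.52 + 805.52 + 3792.12
0.9926 × C = 429489.16
C = 429489.16 / 0.9926 = 432691.07
Insurance premium = 0.74% × 432691.07 = 3201.91
Import duty = 432691.07 × 5% = 21634.55

CIF value: EUR 432691.07; import duty: EUR 21634.55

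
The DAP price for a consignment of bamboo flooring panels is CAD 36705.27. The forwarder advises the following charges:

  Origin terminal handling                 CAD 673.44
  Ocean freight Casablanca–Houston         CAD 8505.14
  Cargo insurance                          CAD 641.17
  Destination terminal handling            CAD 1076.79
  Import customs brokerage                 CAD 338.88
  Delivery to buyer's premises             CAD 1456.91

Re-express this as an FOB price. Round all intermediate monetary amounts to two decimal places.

Not relevant to the conversion: origin terminal — on the seller under both DAP and FOB; already in the DAP price and stays in the FOB price. brokerage — on the buyer under both terms; not part of either seller's price.
From DAP to FOB, the seller no longer bears: freight, insurance, destination terminal, delivery.
FOB price = 36705.27 − 8505.14 − 641.17 − 1076.79 − 1456.91 = 25025.26

FOB price: CAD 25025.26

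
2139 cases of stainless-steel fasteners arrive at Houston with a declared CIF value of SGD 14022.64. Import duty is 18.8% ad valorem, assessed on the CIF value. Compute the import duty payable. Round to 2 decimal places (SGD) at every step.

Import duty: SGD 2636.26

Import duty = 14022.64 × 18.8% = 2636.26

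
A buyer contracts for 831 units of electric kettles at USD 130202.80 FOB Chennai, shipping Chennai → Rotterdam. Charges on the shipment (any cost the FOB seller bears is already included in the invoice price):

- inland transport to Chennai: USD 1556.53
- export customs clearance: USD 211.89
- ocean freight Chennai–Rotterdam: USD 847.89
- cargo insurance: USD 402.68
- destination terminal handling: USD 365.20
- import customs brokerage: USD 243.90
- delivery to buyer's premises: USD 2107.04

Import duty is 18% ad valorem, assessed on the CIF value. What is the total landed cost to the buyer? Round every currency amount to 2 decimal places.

FOB: the seller bears costs until goods are on board at the origin port; the buyer bears freight, insurance and all costs thereafter.
Already in the invoice (seller's account under FOB): inland to port, export clearance — exclude.
CIF value = FOB price + freight + insurance = 130202.80 + 847.89 + 402.68 = 131453.37
Import duty = 131453.37 × 18% = 23661.61
Buyer bears: freight 847.89 + insurance 402.68 + destination terminal 365.20 + brokerage 243.90 + delivery 2107.04 + duty 23661.61 = 27628.32
Landed cost = invoice 130202.80 + 27628.32 = 157831.12

Total landed cost: USD 157831.12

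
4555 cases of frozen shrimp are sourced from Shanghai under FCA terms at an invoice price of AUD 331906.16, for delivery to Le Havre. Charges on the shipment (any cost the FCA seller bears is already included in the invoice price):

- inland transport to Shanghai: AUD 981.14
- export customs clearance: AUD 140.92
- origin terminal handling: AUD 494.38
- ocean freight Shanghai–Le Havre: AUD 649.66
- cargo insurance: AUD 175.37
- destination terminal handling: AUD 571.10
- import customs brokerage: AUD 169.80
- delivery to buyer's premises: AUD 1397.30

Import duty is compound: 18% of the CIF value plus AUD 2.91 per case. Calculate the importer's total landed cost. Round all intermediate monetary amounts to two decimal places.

Total landed cost: AUD 408599.42

FCA: the seller delivers export-cleared goods to the carrier; the buyer bears costs from that point.
Already in the invoice (seller's account under FCA): inland to port, export clearance — exclude.
CIF value = FCA price + origin terminal + freight + insurance = 331906.16 + 494.38 + 649.66 + 175.37 = 333225.57
Ad valorem component: 333225.57 × 18% = 59980.60
Specific component: 4555 × 2.91 = 13255.05
Import duty = 59980.60 + 13255.05 = 73235.65
Buyer bears: origin terminal 494.38 + freight 649.66 + insurance 175.37 + destination terminal 571.10 + brokerage 169.80 + delivery 1397.30 + duty 73235.65 = 76693.26
Landed cost = invoice 331906.16 + 76693.26 = 408599.42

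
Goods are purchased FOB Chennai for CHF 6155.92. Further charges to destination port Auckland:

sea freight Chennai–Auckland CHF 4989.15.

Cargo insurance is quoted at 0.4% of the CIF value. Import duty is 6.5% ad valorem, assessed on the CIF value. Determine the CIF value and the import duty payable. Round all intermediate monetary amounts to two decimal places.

Let C be the CIF value. C = FOB price + freight + 0.4% × C
C − 0.4% × C = 6155.92 + 4989.15
0.996 × C = 11145.07
C = 11145.07 / 0.996 = 11189.83
Insurance premium = 0.4% × 11189.83 = 44.76
Import duty = 11189.83 × 6.5% = 727.34

CIF value: CHF 11189.83; import duty: CHF 727.34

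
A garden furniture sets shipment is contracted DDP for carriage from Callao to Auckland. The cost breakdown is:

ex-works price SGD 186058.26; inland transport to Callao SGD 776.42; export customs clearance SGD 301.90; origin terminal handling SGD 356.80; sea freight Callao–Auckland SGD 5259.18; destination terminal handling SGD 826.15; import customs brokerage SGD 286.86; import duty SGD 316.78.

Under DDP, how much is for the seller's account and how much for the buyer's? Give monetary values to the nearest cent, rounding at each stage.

Seller: SGD 194182.35; buyer: SGD 0.00

DDP: the seller bears all costs including import duty.
Seller's account: goods 186058.26 + inland to port 776.42 + export clearance 301.90 + origin terminal 356.80 + freight 5259.18 + destination terminal 826.15 + brokerage 286.86 + duty 316.78 = 194182.35
Buyer's account: 0.00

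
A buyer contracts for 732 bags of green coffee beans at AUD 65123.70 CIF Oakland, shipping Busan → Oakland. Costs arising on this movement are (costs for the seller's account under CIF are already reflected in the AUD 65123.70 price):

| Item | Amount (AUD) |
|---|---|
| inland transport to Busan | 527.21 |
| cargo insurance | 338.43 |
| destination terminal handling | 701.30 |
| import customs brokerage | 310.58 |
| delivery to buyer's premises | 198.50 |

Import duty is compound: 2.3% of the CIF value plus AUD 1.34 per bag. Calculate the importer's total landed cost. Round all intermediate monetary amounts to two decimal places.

Total landed cost: AUD 68812.81

CIF: the seller pays costs through ocean freight and marine insurance to the destination port.
Already in the invoice (seller's account under CIF): inland to port, insurance — exclude.
The CIF price already equals the CIF value: 65123.70
Ad valorem component: 65123.70 × 2.3% = 1497.85
Specific component: 732 × 1.34 = 980.88
Import duty = 1497.85 + 980.88 = 2478.73
Buyer bears: destination terminal 701.30 + brokerage 310.58 + delivery 198.50 + duty 2478.73 = 3689.11
Landed cost = invoice 65123.70 + 3689.11 = 68812.81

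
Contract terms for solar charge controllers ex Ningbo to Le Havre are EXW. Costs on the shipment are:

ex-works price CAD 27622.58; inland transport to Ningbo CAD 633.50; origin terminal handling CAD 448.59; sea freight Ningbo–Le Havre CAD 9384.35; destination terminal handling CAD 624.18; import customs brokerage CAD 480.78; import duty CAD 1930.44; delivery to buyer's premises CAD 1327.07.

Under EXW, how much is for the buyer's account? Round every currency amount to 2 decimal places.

Buyer's account: CAD 14828.91

EXW: the seller makes goods available at their premises; the buyer bears all onward costs.
Seller's account: goods 27622.58 = 27622.58
Buyer's account: inland to port 633.50 + origin terminal 448.59 + freight 9384.35 + destination terminal 624.18 + brokerage 480.78 + duty 1930.44 + delivery 1327.07 = 14828.91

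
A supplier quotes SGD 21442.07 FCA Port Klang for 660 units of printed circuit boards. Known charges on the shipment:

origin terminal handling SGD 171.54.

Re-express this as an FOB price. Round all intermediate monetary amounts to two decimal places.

FOB price: SGD 21613.61

From FCA to FOB, the seller additionally bears: origin terminal.
FOB price = 21442.07 + 171.54 = 21613.61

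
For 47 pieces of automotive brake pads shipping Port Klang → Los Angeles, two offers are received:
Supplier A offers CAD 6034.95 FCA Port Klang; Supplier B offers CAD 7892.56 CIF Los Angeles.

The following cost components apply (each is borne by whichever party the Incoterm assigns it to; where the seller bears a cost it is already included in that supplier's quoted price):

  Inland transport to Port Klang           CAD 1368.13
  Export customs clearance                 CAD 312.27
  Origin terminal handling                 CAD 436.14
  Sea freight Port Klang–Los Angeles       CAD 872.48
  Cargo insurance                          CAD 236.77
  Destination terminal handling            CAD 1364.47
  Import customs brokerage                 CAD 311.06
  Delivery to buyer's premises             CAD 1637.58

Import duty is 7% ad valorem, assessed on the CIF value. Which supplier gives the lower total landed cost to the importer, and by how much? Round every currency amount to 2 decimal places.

Supplier A (FCA):
CIF value = FCA price + origin terminal + freight + insurance = 6034.95 + 436.14 + 872.48 + 236.77 = 7580.34
Import duty = 7580.34 × 7% = 530.62
Buyer bears (A): 436.14 + 872.48 + 236.77 + 1364.47 + 311.06 + 1637.58 = 4858.50
Landed cost (A) = invoice 6034.95 + 4858.50 + duty 530.62 = 11424.07
Supplier B (CIF):
The CIF price already equals the CIF value: 7892.56
Import duty = 7892.56 × 7% = 552.48
Buyer bears (B): 1364.47 + 311.06 + 1637.58 = 3313.11
Landed cost (B) = invoice 7892.56 + 3313.11 + duty 552.48 = 11758.15
Difference = |11424.07 − 11758.15| = 334.08

Supplier A is cheaper by CAD 334.08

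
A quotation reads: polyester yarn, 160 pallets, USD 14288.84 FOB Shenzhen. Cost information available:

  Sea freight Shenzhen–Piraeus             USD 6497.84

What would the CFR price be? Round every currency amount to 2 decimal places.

CFR price: USD 20786.68

From FOB to CFR, the seller additionally bears: freight.
CFR price = 14288.84 + 6497.84 = 20786.68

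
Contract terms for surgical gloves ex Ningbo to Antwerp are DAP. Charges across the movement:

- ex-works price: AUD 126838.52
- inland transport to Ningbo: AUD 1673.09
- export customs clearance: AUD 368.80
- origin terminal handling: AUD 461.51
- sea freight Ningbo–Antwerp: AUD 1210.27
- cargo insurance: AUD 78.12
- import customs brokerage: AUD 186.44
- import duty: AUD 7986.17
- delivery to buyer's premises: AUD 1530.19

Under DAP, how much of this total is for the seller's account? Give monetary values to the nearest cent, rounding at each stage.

DAP: the seller bears all costs to the named destination except import duty and clearance.
Seller's account: goods 126838.52 + inland to port 1673.09 + export clearance 368.80 + origin terminal 461.51 + freight 1210.27 + insurance 78.12 + delivery 1530.19 = 132160.50
Buyer's account: brokerage 186.44 + duty 7986.17 = 8172.61

Seller's account: AUD 132160.50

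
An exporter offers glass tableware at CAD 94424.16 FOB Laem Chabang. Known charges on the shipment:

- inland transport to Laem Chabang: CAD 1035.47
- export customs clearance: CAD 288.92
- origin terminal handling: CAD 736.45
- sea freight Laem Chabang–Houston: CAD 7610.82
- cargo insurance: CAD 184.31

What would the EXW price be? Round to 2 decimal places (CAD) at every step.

EXW price: CAD 92363.32

Not relevant to the conversion: freight, insurance — on the buyer under both terms; not part of either seller's price.
From FOB to EXW, the seller no longer bears: inland to port, export clearance, origin terminal.
EXW price = 94424.16 − 1035.47 − 288.92 − 736.45 = 92363.32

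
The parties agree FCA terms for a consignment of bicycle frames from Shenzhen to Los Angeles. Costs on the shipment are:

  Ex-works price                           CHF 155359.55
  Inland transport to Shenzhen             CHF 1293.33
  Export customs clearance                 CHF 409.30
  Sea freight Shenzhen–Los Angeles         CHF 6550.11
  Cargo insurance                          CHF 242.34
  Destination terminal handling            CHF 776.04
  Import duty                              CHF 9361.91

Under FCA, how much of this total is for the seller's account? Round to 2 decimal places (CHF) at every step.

FCA: the seller delivers export-cleared goods to the carrier; the buyer bears costs from that point.
Seller's account: goods 155359.55 + inland to port 1293.33 + export clearance 409.30 = 157062.18
Buyer's account: freight 6550.11 + insurance 242.34 + destination terminal 776.04 + duty 9361.91 = 16930.40

Seller's account: CHF 157062.18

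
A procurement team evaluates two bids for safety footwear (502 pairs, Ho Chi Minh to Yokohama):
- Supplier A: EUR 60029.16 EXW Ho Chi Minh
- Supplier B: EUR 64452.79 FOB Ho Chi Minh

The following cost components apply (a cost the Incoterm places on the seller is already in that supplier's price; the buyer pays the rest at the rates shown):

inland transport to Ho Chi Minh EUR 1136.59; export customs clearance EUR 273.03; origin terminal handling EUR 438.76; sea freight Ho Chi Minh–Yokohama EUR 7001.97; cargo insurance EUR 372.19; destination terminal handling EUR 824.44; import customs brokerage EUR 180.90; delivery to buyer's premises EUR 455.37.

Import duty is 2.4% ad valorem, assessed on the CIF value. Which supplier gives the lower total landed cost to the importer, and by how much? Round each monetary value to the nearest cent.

Supplier A (EXW):
CIF value = EXW price + inland to port + export clearance + origin terminal + freight + insurance = 60029.16 + 1136.59 + 273.03 + 438.76 + 7001.97 + 372.19 = 69251.70
Import duty = 69251.70 × 2.4% = 1662.04
Buyer bears (A): 1136.59 + 273.03 + 438.76 + 7001.97 + 372.19 + 824.44 + 180.90 + 455.37 = 10683.25
Landed cost (A) = invoice 60029.16 + 10683.25 + duty 1662.04 = 72374.45
Supplier B (FOB):
CIF value = FOB price + freight + insurance = 64452.79 + 7001.97 + 372.19 = 71826.95
Import duty = 71826.95 × 2.4% = 1723.85
Buyer bears (B): 7001.97 + 372.19 + 824.44 + 180.90 + 455.37 = 8834.87
Landed cost (B) = invoice 64452.79 + 8834.87 + duty 1723.85 = 75011.51
Difference = |72374.45 − 75011.51| = 2637.06

Supplier A is cheaper by EUR 2637.06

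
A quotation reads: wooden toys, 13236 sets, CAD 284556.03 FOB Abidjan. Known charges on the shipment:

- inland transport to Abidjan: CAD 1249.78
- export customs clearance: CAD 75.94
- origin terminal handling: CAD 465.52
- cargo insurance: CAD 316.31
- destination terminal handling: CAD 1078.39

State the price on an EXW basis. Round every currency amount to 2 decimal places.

EXW price: CAD 282764.79

Not relevant to the conversion: destination terminal, insurance — on the buyer under both terms; not part of either seller's price.
From FOB to EXW, the seller no longer bears: inland to port, export clearance, origin terminal.
EXW price = 284556.03 − 1249.78 − 75.94 − 465.52 = 282764.79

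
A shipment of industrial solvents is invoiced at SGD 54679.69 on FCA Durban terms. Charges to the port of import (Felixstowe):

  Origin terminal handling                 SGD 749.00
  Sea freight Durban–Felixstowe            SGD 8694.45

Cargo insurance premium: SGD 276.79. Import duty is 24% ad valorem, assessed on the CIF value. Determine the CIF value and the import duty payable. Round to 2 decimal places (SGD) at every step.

CIF = FCA price + pre-shipment costs + freight + insurance
CIF = 54679.69 + 749.00 + 8694.45 + 276.79 = 64399.93
Import duty = 64399.93 × 24% = 15455.98

CIF value: SGD 64399.93; import duty: SGD 15455.98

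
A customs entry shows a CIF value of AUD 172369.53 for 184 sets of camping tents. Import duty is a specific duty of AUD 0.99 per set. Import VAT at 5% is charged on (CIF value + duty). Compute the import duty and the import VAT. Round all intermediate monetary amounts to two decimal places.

Import duty = 184 × 0.99 = 182.16
VAT base = CIF + duty = 172369.53 + 182.16 = 172551.69
Import VAT = 172551.69 × 5% = 8627.58

Import duty: AUD 182.16; import VAT: AUD 8627.58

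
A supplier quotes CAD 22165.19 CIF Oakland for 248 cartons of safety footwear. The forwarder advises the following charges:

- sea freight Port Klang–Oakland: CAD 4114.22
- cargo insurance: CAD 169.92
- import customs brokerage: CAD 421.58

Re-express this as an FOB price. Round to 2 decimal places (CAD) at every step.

Not relevant to the conversion: brokerage — on the buyer under both terms; not part of either seller's price.
From CIF to FOB, the seller no longer bears: freight, insurance.
FOB price = 22165.19 − 4114.22 − 169.92 = 17881.05

FOB price: CAD 17881.05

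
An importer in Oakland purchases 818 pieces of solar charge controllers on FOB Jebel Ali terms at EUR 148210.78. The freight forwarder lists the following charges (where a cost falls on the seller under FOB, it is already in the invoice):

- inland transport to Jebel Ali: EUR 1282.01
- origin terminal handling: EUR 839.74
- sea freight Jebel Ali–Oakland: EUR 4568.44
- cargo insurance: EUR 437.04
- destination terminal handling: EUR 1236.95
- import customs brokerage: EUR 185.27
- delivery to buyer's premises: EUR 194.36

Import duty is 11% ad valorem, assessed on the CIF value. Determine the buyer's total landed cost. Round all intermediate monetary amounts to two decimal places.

FOB: the seller bears costs until goods are on board at the origin port; the buyer bears freight, insurance and all costs thereafter.
Already in the invoice (seller's account under FOB): inland to port, origin terminal — exclude.
CIF value = FOB price + freight + insurance = 148210.78 + 4568.44 + 437.04 = 153216.26
Import duty = 153216.26 × 11% = 16853.79
Buyer bears: freight 4568.44 + insurance 437.04 + destination terminal 1236.95 + brokerage 185.27 + delivery 194.36 + duty 16853.79 = 23475.85
Landed cost = invoice 148210.78 + 23475.85 = 171686.63

Total landed cost: EUR 171686.63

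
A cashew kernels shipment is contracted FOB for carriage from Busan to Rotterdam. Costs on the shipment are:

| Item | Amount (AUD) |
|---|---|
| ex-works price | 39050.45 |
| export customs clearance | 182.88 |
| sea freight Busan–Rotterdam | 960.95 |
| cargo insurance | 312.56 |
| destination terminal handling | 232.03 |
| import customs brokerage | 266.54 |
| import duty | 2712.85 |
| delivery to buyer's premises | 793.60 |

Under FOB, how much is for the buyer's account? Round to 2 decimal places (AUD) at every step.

FOB: the seller bears costs until goods are on board at the origin port; the buyer bears freight, insurance and all costs thereafter.
Seller's account: goods 39050.45 + export clearance 182.88 = 39233.33
Buyer's account: freight 960.95 + insurance 312.56 + destination terminal 232.03 + brokerage 266.54 + duty 2712.85 + delivery 793.60 = 5278.53

Buyer's account: AUD 5278.53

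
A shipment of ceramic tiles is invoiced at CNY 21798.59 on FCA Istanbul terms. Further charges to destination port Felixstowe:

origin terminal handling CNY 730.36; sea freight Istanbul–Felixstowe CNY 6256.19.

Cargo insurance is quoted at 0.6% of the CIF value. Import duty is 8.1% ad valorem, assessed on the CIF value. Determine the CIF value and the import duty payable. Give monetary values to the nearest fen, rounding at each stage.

CIF value: CNY 28958.89; import duty: CNY 2345.67

Let C be the CIF value. C = FCA price + pre-shipment costs + freight + 0.6% × C
C − 0.6% × C = 21798.59 + 730.36 + 6256.19
0.994 × C = 28785.14
C = 28785.14 / 0.994 = 28958.89
Insurance premium = 0.6% × 28958.89 = 173.75
Import duty = 28958.89 × 8.1% = 2345.67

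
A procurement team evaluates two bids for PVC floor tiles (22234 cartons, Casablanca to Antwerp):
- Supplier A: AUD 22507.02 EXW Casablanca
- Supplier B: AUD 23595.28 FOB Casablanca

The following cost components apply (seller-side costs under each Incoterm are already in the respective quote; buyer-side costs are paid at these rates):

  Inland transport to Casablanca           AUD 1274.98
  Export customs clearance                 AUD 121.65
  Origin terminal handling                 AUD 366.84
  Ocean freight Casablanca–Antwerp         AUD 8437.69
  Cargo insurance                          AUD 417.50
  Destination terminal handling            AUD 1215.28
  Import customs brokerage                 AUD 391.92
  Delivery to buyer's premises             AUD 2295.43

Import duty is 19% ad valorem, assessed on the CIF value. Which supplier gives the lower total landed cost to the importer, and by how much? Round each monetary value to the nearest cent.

Supplier B is cheaper by AUD 803.50

Supplier A (EXW):
CIF value = EXW price + inland to port + export clearance + origin terminal + freight + insurance = 22507.02 + 1274.98 + 121.65 + 366.84 + 8437.69 + 417.50 = 33125.68
Import duty = 33125.68 × 19% = 6293.88
Buyer bears (A): 1274.98 + 121.65 + 366.84 + 8437.69 + 417.50 + 1215.28 + 391.92 + 2295.43 = 14521.29
Landed cost (A) = invoice 22507.02 + 14521.29 + duty 6293.88 = 43322.19
Supplier B (FOB):
CIF value = FOB price + freight + insurance = 23595.28 + 8437.69 + 417.50 = 32450.47
Import duty = 32450.47 × 19% = 6165.59
Buyer bears (B): 8437.69 + 417.50 + 1215.28 + 391.92 + 2295.43 = 12757.82
Landed cost (B) = invoice 23595.28 + 12757.82 + duty 6165.59 = 42518.69
Difference = |43322.19 − 42518.69| = 803.50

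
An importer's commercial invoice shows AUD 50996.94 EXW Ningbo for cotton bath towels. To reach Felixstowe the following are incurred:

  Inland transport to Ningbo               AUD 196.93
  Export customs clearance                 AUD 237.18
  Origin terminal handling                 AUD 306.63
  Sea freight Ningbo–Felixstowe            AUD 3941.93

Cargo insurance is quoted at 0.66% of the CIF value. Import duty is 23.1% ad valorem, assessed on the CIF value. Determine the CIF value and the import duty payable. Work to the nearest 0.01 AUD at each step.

Let C be the CIF value. C = EXW price + pre-shipment costs + freight + 0.66% × C
C − 0.66% × C = 50996.94 + 196.93 + 237.18 + 306.63 + 3941.93
0.9934 × C = 55679.61
C = 55679.61 / 0.9934 = 56049.54
Insurance premium = 0.66% × 56049.54 = 369.93
Import duty = 56049.54 × 23.1% = 12947.44

CIF value: AUD 56049.54; import duty: AUD 12947.44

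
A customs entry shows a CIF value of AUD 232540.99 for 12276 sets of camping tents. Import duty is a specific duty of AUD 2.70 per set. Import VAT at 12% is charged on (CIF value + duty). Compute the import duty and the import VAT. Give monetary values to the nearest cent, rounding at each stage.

Import duty: AUD 33145.20; import VAT: AUD 31882.34

Import duty = 12276 × 2.70 = 33145.20
VAT base = CIF + duty = 232540.99 + 33145.20 = 265686.19
Import VAT = 265686.19 × 12% = 31882.34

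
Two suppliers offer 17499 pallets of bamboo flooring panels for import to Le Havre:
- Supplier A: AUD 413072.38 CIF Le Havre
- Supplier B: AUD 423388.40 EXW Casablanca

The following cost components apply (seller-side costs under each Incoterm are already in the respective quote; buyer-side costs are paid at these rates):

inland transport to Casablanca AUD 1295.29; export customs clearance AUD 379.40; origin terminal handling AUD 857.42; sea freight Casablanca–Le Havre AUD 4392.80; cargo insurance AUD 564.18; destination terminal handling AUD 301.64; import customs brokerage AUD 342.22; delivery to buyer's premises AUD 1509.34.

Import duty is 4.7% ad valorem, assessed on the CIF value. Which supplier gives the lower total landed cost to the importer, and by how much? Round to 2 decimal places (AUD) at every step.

Supplier A (CIF):
The CIF price already equals the CIF value: 413072.38
Import duty = 413072.38 × 4.7% = 19414.40
Buyer bears (A): 301.64 + 342.22 + 1509.34 = 2153.20
Landed cost (A) = invoice 413072.38 + 2153.20 + duty 19414.40 = 434639.98
Supplier B (EXW):
CIF value = EXW price + inland to port + export clearance + origin terminal + freight + insurance = 423388.40 + 1295.29 + 379.40 + 857.42 + 4392.80 + 564.18 = 430877.49
Import duty = 430877.49 × 4.7% = 20251.24
Buyer bears (B): 1295.29 + 379.40 + 857.42 + 4392.80 + 564.18 + 301.64 + 342.22 + 1509.34 = 9642.29
Landed cost (B) = invoice 423388.40 + 9642.29 + duty 20251.24 = 453281.93
Difference = |434639.98 − 453281.93| = 18641.95

Supplier A is cheaper by AUD 18641.95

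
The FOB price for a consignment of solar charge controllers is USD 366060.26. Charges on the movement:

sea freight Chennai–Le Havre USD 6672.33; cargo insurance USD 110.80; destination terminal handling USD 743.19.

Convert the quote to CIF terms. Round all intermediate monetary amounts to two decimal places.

Not relevant to the conversion: destination terminal — on the buyer under both terms; not part of either seller's price.
From FOB to CIF, the seller additionally bears: freight, insurance.
CIF price = 366060.26 + 6672.33 + 110.80 = 372843.39

CIF price: USD 372843.39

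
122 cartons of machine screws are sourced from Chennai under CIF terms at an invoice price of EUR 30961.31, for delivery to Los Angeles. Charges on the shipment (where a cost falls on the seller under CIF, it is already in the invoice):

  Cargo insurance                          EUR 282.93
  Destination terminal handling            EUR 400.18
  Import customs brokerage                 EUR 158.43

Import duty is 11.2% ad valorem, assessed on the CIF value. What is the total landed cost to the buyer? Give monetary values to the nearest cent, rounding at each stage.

Total landed cost: EUR 34987.59

CIF: the seller pays costs through ocean freight and marine insurance to the destination port.
Already in the invoice (seller's account under CIF): insurance — exclude.
The CIF price already equals the CIF value: 30961.31
Import duty = 30961.31 × 11.2% = 3467.67
Buyer bears: destination terminal 400.18 + brokerage 158.43 + duty 3467.67 = 4026.28
Landed cost = invoice 30961.31 + 4026.28 = 34987.59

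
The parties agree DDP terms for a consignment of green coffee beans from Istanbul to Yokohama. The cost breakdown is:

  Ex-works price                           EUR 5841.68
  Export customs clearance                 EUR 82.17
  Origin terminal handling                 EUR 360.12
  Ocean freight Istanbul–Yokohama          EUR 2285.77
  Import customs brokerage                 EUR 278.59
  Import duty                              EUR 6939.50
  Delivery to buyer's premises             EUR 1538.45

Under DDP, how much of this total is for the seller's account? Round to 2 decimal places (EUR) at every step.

DDP: the seller bears all costs including import duty.
Seller's account: goods 5841.68 + export clearance 82.17 + origin terminal 360.12 + freight 2285.77 + brokerage 278.59 + duty 6939.50 + delivery 1538.45 = 17326.28
Buyer's account: 0.00

Seller's account: EUR 17326.28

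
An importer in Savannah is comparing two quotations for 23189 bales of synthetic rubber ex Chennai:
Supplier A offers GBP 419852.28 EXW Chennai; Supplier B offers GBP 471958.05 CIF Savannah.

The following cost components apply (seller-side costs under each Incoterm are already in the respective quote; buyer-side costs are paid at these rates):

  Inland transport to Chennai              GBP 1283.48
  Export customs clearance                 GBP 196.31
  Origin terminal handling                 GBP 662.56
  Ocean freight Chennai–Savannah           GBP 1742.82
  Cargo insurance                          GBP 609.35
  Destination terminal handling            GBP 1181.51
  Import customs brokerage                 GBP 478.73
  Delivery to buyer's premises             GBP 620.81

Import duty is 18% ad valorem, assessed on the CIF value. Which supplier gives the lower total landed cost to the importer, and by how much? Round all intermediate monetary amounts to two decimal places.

Supplier A (EXW):
CIF value = EXW price + inland to port + export clearance + origin terminal + freight + insurance = 419852.28 + 1283.48 + 196.31 + 662.56 + 1742.82 + 609.35 = 424346.80
Import duty = 424346.80 × 18% = 76382.42
Buyer bears (A): 1283.48 + 196.31 + 662.56 + 1742.82 + 609.35 + 1181.51 + 478.73 + 620.81 = 6775.57
Landed cost (A) = invoice 419852.28 + 6775.57 + duty 76382.42 = 503010.27
Supplier B (CIF):
The CIF price already equals the CIF value: 471958.05
Import duty = 471958.05 × 18% = 84952.45
Buyer bears (B): 1181.51 + 478.73 + 620.81 = 2281.05
Landed cost (B) = invoice 471958.05 + 2281.05 + duty 84952.45 = 559191.55
Difference = |503010.27 − 559191.55| = 56181.28

Supplier A is cheaper by GBP 56181.28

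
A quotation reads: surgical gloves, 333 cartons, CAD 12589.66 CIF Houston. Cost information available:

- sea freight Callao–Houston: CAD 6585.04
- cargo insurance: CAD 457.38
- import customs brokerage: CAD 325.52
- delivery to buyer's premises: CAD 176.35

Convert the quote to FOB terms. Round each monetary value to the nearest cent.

Not relevant to the conversion: brokerage, delivery — on the buyer under both terms; not part of either seller's price.
From CIF to FOB, the seller no longer bears: freight, insurance.
FOB price = 12589.66 − 6585.04 − 457.38 = 5547.24

FOB price: CAD 5547.24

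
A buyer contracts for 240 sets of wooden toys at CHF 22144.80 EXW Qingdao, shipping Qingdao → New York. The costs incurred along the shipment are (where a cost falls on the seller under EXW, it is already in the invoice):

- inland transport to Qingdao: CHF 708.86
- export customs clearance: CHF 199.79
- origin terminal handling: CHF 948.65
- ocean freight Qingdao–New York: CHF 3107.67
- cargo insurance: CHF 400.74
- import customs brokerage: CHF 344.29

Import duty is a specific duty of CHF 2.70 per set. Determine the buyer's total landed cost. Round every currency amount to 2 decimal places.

Total landed cost: CHF 28502.80

EXW: the seller makes goods available at their premises; the buyer bears all onward costs.
CIF value = EXW price + inland to port + export clearance + origin terminal + freight + insurance = 22144.80 + 708.86 + 199.79 + 948.65 + 3107.67 + 400.74 = 27510.51
Import duty = 240 × 2.70 = 648.00
Buyer bears: inland to port 708.86 + export clearance 199.79 + origin terminal 948.65 + freight 3107.67 + insurance 400.74 + brokerage 344.29 + duty 648.00 = 6358.00
Landed cost = invoice 22144.80 + 6358.00 = 28502.80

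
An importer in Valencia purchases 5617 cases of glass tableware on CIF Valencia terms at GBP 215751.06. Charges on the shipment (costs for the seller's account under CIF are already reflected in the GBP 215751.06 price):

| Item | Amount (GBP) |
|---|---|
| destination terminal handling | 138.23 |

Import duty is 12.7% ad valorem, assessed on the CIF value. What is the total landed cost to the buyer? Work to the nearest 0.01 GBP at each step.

Total landed cost: GBP 243289.67

CIF: the seller pays costs through ocean freight and marine insurance to the destination port.
The CIF price already equals the CIF value: 215751.06
Import duty = 215751.06 × 12.7% = 27400.38
Buyer bears: destination terminal 138.23 + duty 27400.38 = 27538.61
Landed cost = invoice 215751.06 + 27538.61 = 243289.67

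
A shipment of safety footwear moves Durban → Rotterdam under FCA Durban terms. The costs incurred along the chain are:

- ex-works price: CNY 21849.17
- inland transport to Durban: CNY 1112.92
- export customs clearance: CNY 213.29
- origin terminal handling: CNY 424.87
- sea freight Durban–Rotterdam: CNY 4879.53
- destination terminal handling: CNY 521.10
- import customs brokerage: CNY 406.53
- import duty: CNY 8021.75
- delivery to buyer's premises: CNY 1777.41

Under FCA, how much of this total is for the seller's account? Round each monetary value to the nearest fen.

Seller's account: CNY 23175.38

FCA: the seller delivers export-cleared goods to the carrier; the buyer bears costs from that point.
Seller's account: goods 21849.17 + inland to port 1112.92 + export clearance 213.29 = 23175.38
Buyer's account: origin terminal 424.87 + freight 4879.53 + destination terminal 521.10 + brokerage 406.53 + duty 8021.75 + delivery 1777.41 = 16031.19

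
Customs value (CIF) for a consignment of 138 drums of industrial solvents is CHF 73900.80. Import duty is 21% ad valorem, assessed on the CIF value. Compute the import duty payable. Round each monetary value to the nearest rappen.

Import duty: CHF 15519.17

Import duty = 73900.80 × 21% = 15519.17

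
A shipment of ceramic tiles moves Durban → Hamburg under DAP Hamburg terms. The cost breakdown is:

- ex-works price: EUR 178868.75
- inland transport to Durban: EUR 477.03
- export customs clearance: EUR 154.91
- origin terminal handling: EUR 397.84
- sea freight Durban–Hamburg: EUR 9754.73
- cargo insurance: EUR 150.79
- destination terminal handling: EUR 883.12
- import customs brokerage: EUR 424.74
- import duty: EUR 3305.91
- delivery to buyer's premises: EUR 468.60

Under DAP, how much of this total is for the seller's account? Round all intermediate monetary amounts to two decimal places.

DAP: the seller bears all costs to the named destination except import duty and clearance.
Seller's account: goods 178868.75 + inland to port 477.03 + export clearance 154.91 + origin terminal 397.84 + freight 9754.73 + insurance 150.79 + destination terminal 883.12 + delivery 468.60 = 191155.77
Buyer's account: brokerage 424.74 + duty 3305.91 = 3730.65

Seller's account: EUR 191155.77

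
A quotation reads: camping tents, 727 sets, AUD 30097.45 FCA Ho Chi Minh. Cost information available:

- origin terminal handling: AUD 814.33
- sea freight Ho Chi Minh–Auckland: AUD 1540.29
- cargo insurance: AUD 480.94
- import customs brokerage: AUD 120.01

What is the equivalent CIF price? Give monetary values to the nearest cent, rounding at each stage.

Not relevant to the conversion: brokerage — on the buyer under both terms; not part of either seller's price.
From FCA to CIF, the seller additionally bears: origin terminal, freight, insurance.
CIF price = 30097.45 + 814.33 + 1540.29 + 480.94 = 32933.01

CIF price: AUD 32933.01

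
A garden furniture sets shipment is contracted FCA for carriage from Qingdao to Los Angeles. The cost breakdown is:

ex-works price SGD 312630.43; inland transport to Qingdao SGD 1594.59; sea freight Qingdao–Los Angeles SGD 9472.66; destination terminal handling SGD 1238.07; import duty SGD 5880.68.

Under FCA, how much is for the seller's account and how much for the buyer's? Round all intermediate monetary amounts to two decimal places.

FCA: the seller delivers export-cleared goods to the carrier; the buyer bears costs from that point.
Seller's account: goods 312630.43 + inland to port 1594.59 = 314225.02
Buyer's account: freight 9472.66 + destination terminal 1238.07 + duty 5880.68 = 16591.41

Seller: SGD 314225.02; buyer: SGD 16591.41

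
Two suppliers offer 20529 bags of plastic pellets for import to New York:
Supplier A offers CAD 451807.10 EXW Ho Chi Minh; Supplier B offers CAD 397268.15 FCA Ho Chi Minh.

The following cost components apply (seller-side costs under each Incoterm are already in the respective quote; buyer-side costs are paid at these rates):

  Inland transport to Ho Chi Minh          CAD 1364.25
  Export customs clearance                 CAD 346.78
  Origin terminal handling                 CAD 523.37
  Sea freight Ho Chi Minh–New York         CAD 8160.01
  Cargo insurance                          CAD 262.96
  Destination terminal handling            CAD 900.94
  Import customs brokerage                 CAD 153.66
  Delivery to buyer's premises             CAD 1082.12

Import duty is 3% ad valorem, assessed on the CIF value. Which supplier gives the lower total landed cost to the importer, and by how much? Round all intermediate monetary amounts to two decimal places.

Supplier A (EXW):
CIF value = EXW price + inland to port + export clearance + origin terminal + freight + insurance = 451807.10 + 1364.25 + 346.78 + 523.37 + 8160.01 + 262.96 = 462464.47
Import duty = 462464.47 × 3% = 13873.93
Buyer bears (A): 1364.25 + 346.78 + 523.37 + 8160.01 + 262.96 + 900.94 + 153.66 + 1082.12 = 12794.09
Landed cost (A) = invoice 451807.10 + 12794.09 + duty 13873.93 = 478475.12
Supplier B (FCA):
CIF value = FCA price + origin terminal + freight + insurance = 397268.15 + 523.37 + 8160.01 + 262.96 = 406214.49
Import duty = 406214.49 × 3% = 12186.43
Buyer bears (B): 523.37 + 8160.01 + 262.96 + 900.94 + 153.66 + 1082.12 = 11083.06
Landed cost (B) = invoice 397268.15 + 11083.06 + duty 12186.43 = 420537.64
Difference = |478475.12 − 420537.64| = 57937.48

Supplier B is cheaper by CAD 57937.48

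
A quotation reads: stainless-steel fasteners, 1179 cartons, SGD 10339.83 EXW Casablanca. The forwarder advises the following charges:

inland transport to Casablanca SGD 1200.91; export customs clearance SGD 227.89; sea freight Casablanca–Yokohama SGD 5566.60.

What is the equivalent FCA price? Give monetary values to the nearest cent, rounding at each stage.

Not relevant to the conversion: freight — on the buyer under both terms; not part of either seller's price.
From EXW to FCA, the seller additionally bears: inland to port, export clearance.
FCA price = 10339.83 + 1200.91 + 227.89 = 11768.63

FCA price: SGD 11768.63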